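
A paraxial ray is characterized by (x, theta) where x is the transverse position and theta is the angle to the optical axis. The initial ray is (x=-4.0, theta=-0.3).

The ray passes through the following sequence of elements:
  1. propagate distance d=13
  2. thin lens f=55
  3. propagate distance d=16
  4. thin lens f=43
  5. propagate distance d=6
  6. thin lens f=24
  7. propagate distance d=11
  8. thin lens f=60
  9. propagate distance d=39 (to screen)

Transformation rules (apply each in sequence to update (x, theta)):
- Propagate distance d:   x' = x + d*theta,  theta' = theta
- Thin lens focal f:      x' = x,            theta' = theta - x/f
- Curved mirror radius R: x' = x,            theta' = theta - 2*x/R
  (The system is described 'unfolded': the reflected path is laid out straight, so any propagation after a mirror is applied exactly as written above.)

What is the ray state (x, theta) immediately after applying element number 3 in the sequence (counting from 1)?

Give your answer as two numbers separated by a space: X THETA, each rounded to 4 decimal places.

Answer: -10.4018 -0.1564

Derivation:
Initial: x=-4.0000 theta=-0.3000
After 1 (propagate distance d=13): x=-7.9000 theta=-0.3000
After 2 (thin lens f=55): x=-7.9000 theta=-43/275 (≈-0.1564)
After 3 (propagate distance d=16): x=-5721/550 (≈-10.4018) theta=-43/275 (≈-0.1564)
Rounded to 4 decimal places: x = -10.4018, theta = -0.1564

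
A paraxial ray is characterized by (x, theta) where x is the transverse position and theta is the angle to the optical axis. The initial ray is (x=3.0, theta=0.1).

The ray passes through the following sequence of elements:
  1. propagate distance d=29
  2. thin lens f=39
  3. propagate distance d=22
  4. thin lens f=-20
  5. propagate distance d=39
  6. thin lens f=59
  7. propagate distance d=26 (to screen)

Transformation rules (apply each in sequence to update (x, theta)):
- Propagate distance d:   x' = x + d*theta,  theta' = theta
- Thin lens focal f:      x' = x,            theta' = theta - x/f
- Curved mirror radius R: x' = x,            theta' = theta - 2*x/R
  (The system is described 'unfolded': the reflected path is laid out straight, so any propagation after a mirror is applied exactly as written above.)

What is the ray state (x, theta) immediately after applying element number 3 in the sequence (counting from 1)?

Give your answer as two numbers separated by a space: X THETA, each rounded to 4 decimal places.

Initial: x=3.0000 theta=0.1000
After 1 (propagate distance d=29): x=5.9000 theta=0.1000
After 2 (thin lens f=39): x=5.9000 theta=-2/39 (≈-0.0513)
After 3 (propagate distance d=22): x=1861/390 (≈4.7718) theta=-2/39 (≈-0.0513)
Rounded to 4 decimal places: x = 4.7718, theta = -0.0513

Answer: 4.7718 -0.0513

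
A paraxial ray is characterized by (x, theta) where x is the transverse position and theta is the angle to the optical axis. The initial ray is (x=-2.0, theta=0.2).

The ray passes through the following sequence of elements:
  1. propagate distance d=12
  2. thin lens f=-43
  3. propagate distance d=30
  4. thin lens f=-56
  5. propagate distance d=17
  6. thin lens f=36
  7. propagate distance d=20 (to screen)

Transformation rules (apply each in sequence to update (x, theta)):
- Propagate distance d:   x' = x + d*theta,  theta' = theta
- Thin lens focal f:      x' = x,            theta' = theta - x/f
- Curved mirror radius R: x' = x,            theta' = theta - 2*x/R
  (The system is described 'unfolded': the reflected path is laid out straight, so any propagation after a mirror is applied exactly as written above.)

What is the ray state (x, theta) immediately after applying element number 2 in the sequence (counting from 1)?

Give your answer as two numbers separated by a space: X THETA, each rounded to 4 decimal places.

Answer: 0.4000 0.2093

Derivation:
Initial: x=-2.0000 theta=0.2000
After 1 (propagate distance d=12): x=0.4000 theta=0.2000
After 2 (thin lens f=-43): x=0.4000 theta=9/43 (≈0.2093)
Rounded to 4 decimal places: x = 0.4000, theta = 0.2093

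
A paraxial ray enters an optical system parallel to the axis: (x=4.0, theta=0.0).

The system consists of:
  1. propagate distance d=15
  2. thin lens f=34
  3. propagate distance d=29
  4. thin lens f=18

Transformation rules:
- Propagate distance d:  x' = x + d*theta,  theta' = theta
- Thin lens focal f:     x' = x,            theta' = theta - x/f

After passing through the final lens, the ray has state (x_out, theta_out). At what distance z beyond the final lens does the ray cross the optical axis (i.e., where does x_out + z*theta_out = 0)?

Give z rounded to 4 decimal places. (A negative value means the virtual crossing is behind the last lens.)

Initial: x=4.0000 theta=0.0000
After 1 (propagate distance d=15): x=4.0000 theta=0.0000
After 2 (thin lens f=34): x=4.0000 theta=-2/17 (≈-0.1176)
After 3 (propagate distance d=29): x=10/17 (≈0.5882) theta=-2/17 (≈-0.1176)
After 4 (thin lens f=18): x=10/17 (≈0.5882) theta=-23/153 (≈-0.1503)
z_focus = -x_out/theta_out = -(10/17)/(-23/153) = 90/23 ≈ 3.9130
Rounded to 4 decimal places: z = 3.9130

Answer: 3.9130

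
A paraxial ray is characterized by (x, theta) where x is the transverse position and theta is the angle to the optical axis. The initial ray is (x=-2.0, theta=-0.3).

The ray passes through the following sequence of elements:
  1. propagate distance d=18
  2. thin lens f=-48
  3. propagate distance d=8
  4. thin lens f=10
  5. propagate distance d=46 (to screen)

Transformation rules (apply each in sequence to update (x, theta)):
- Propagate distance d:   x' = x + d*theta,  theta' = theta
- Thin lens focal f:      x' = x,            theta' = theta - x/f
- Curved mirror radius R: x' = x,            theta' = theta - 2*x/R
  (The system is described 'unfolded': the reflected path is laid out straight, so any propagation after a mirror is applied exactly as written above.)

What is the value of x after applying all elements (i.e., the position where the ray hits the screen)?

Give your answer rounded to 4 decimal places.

Initial: x=-2.0000 theta=-0.3000
After 1 (propagate distance d=18): x=-7.4000 theta=-0.3000
After 2 (thin lens f=-48): x=-7.4000 theta=-109/240 (≈-0.4542)
After 3 (propagate distance d=8): x=-331/30 (≈-11.0333) theta=-109/240 (≈-0.4542)
After 4 (thin lens f=10): x=-331/30 (≈-11.0333) theta=779/1200 (≈0.6492)
After 5 (propagate distance d=46 (to screen)): x=11297/600 (≈18.8283) theta=779/1200 (≈0.6492)
Rounded to 4 decimal places: x = 18.8283

Answer: 18.8283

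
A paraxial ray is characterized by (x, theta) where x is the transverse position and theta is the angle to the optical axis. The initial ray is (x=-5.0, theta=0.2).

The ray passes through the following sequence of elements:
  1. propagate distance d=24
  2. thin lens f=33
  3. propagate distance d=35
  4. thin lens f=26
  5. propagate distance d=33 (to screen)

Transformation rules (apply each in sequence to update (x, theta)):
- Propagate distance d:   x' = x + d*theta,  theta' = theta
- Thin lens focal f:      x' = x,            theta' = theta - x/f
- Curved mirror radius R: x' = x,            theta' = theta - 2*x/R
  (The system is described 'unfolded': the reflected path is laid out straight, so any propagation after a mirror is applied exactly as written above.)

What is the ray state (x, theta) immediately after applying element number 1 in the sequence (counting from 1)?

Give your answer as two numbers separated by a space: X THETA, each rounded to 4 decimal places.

Initial: x=-5.0000 theta=0.2000
After 1 (propagate distance d=24): x=-0.2000 theta=0.2000
Rounded to 4 decimal places: x = -0.2000, theta = 0.2000

Answer: -0.2000 0.2000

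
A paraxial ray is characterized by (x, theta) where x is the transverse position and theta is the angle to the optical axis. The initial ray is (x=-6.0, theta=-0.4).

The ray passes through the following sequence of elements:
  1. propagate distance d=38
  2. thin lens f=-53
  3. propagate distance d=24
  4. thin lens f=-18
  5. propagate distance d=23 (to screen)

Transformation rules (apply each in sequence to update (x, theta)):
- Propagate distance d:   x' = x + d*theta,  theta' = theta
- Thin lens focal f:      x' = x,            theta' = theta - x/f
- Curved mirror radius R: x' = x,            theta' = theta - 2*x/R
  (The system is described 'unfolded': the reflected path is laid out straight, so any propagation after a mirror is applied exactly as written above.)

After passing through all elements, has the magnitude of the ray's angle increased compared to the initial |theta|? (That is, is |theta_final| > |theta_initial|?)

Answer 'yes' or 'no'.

Initial: x=-6.0000 theta=-0.4000
After 1 (propagate distance d=38): x=-21.2000 theta=-0.4000
After 2 (thin lens f=-53): x=-21.2000 theta=-0.8000
After 3 (propagate distance d=24): x=-40.4000 theta=-0.8000
After 4 (thin lens f=-18): x=-40.4000 theta=-137/45 (≈-3.0444)
After 5 (propagate distance d=23 (to screen)): x=-4969/45 (≈-110.4222) theta=-137/45 (≈-3.0444)
|theta_initial|=0.4000 |theta_final|=137/45 (≈3.0444) -> increased

Answer: yes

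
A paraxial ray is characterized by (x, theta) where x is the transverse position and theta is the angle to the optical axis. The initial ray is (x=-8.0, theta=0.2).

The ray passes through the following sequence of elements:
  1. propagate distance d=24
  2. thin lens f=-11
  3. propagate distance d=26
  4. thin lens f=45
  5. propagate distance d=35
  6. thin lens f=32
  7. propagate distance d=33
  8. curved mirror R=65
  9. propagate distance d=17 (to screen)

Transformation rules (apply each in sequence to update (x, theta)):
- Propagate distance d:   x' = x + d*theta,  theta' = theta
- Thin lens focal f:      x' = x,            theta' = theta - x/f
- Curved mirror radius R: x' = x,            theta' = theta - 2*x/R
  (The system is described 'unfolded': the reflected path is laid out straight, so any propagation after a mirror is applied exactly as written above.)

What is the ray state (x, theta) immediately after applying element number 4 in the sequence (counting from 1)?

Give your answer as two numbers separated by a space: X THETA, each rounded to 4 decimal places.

Answer: -5.5636 0.0327

Derivation:
Initial: x=-8.0000 theta=0.2000
After 1 (propagate distance d=24): x=-3.2000 theta=0.2000
After 2 (thin lens f=-11): x=-3.2000 theta=-1/11 (≈-0.0909)
After 3 (propagate distance d=26): x=-306/55 (≈-5.5636) theta=-1/11 (≈-0.0909)
After 4 (thin lens f=45): x=-306/55 (≈-5.5636) theta=9/275 (≈0.0327)
Rounded to 4 decimal places: x = -5.5636, theta = 0.0327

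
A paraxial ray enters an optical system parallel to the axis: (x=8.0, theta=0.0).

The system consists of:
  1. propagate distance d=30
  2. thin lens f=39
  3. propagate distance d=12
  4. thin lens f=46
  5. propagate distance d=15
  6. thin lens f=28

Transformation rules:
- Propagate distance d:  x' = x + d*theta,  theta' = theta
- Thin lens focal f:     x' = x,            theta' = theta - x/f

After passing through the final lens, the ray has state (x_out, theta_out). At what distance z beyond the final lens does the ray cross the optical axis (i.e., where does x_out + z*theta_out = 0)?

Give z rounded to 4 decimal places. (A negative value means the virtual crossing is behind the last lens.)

Initial: x=8.0000 theta=0.0000
After 1 (propagate distance d=30): x=8.0000 theta=0.0000
After 2 (thin lens f=39): x=8.0000 theta=-8/39 (≈-0.2051)
After 3 (propagate distance d=12): x=72/13 (≈5.5385) theta=-8/39 (≈-0.2051)
After 4 (thin lens f=46): x=72/13 (≈5.5385) theta=-292/897 (≈-0.3255)
After 5 (propagate distance d=15): x=196/299 (≈0.6555) theta=-292/897 (≈-0.3255)
After 6 (thin lens f=28): x=196/299 (≈0.6555) theta=-313/897 (≈-0.3489)
z_focus = -x_out/theta_out = -(196/299)/(-313/897) = 588/313 ≈ 1.8786
Rounded to 4 decimal places: z = 1.8786

Answer: 1.8786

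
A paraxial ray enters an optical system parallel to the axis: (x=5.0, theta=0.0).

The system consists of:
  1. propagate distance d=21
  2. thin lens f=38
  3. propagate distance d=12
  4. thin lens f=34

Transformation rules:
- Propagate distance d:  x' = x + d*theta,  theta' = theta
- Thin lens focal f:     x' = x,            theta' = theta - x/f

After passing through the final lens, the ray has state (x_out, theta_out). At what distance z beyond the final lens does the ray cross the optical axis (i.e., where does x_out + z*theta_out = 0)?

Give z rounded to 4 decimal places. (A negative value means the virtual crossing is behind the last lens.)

Answer: 14.7333

Derivation:
Initial: x=5.0000 theta=0.0000
After 1 (propagate distance d=21): x=5.0000 theta=0.0000
After 2 (thin lens f=38): x=5.0000 theta=-5/38 (≈-0.1316)
After 3 (propagate distance d=12): x=65/19 (≈3.4211) theta=-5/38 (≈-0.1316)
After 4 (thin lens f=34): x=65/19 (≈3.4211) theta=-75/323 (≈-0.2322)
z_focus = -x_out/theta_out = -(65/19)/(-75/323) = 221/15 ≈ 14.7333
Rounded to 4 decimal places: z = 14.7333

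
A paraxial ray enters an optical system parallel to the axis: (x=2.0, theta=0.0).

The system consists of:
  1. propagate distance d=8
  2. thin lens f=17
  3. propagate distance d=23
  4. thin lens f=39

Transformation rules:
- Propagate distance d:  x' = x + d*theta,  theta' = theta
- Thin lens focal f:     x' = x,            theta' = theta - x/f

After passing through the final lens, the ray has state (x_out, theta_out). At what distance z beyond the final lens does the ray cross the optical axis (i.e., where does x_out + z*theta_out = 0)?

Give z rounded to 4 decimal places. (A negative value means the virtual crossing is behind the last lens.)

Initial: x=2.0000 theta=0.0000
After 1 (propagate distance d=8): x=2.0000 theta=0.0000
After 2 (thin lens f=17): x=2.0000 theta=-2/17 (≈-0.1176)
After 3 (propagate distance d=23): x=-12/17 (≈-0.7059) theta=-2/17 (≈-0.1176)
After 4 (thin lens f=39): x=-12/17 (≈-0.7059) theta=-22/221 (≈-0.0995)
z_focus = -x_out/theta_out = -(-12/17)/(-22/221) = -78/11 ≈ -7.0909
Rounded to 4 decimal places: z = -7.0909

Answer: -7.0909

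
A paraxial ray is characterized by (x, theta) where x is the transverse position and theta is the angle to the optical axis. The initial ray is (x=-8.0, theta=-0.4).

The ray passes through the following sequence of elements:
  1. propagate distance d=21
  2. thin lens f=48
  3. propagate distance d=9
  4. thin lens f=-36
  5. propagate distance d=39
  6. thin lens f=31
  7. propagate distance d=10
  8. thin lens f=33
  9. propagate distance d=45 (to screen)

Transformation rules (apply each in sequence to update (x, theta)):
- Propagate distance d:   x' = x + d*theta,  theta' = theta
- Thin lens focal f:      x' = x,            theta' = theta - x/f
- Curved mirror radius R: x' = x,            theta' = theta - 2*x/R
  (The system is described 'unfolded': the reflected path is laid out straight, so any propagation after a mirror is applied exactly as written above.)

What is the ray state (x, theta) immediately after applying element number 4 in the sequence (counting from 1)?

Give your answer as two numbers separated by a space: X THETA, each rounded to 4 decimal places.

Initial: x=-8.0000 theta=-0.4000
After 1 (propagate distance d=21): x=-16.4000 theta=-0.4000
After 2 (thin lens f=48): x=-16.4000 theta=-7/120 (≈-0.0583)
After 3 (propagate distance d=9): x=-16.9250 theta=-7/120 (≈-0.0583)
After 4 (thin lens f=-36): x=-16.9250 theta=-761/1440 (≈-0.5285)
Rounded to 4 decimal places: x = -16.9250, theta = -0.5285

Answer: -16.9250 -0.5285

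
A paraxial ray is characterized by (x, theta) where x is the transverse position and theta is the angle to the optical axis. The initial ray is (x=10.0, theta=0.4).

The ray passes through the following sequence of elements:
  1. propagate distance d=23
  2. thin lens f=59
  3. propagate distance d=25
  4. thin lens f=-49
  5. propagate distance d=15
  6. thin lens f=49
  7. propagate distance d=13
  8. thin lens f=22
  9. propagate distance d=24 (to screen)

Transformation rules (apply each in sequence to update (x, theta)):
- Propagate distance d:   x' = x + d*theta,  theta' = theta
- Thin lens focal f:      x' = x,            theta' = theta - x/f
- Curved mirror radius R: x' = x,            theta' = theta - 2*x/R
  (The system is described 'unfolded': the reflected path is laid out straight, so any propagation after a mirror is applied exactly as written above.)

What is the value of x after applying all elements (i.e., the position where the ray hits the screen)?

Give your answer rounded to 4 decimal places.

Initial: x=10.0000 theta=0.4000
After 1 (propagate distance d=23): x=19.2000 theta=0.4000
After 2 (thin lens f=59): x=19.2000 theta=22/295 (≈0.0746)
After 3 (propagate distance d=25): x=6214/295 (≈21.0644) theta=22/295 (≈0.0746)
After 4 (thin lens f=-49): x=6214/295 (≈21.0644) theta=7292/14455 (≈0.5045)
After 5 (propagate distance d=15): x=413866/14455 (≈28.6313) theta=7292/14455 (≈0.5045)
After 6 (thin lens f=49): x=413866/14455 (≈28.6313) theta=-56558/708295 (≈-0.0799)
After 7 (propagate distance d=13): x=3908836/141659 (≈27.5933) theta=-56558/708295 (≈-0.0799)
After 8 (thin lens f=22): x=3908836/141659 (≈27.5933) theta=-10394228/7791245 (≈-1.3341)
After 9 (propagate distance d=24 (to screen)): x=-34475492/7791245 (≈-4.4249) theta=-10394228/7791245 (≈-1.3341)
Rounded to 4 decimal places: x = -4.4249

Answer: -4.4249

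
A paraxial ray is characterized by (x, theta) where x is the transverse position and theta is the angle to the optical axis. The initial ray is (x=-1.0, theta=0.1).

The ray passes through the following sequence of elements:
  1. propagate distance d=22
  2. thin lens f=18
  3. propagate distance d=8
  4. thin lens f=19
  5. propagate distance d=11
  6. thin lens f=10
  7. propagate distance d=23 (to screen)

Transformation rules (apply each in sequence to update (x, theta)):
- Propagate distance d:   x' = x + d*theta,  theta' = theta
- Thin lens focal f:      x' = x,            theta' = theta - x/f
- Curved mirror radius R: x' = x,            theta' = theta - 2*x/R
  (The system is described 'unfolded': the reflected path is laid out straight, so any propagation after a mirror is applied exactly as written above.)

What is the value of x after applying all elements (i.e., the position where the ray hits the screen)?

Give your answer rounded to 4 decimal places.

Answer: -2.2882

Derivation:
Initial: x=-1.0000 theta=0.1000
After 1 (propagate distance d=22): x=1.2000 theta=0.1000
After 2 (thin lens f=18): x=1.2000 theta=1/30 (≈0.0333)
After 3 (propagate distance d=8): x=22/15 (≈1.4667) theta=1/30 (≈0.0333)
After 4 (thin lens f=19): x=22/15 (≈1.4667) theta=-5/114 (≈-0.0439)
After 5 (propagate distance d=11): x=187/190 (≈0.9842) theta=-5/114 (≈-0.0439)
After 6 (thin lens f=10): x=187/190 (≈0.9842) theta=-811/5700 (≈-0.1423)
After 7 (propagate distance d=23 (to screen)): x=-13043/5700 (≈-2.2882) theta=-811/5700 (≈-0.1423)
Rounded to 4 decimal places: x = -2.2882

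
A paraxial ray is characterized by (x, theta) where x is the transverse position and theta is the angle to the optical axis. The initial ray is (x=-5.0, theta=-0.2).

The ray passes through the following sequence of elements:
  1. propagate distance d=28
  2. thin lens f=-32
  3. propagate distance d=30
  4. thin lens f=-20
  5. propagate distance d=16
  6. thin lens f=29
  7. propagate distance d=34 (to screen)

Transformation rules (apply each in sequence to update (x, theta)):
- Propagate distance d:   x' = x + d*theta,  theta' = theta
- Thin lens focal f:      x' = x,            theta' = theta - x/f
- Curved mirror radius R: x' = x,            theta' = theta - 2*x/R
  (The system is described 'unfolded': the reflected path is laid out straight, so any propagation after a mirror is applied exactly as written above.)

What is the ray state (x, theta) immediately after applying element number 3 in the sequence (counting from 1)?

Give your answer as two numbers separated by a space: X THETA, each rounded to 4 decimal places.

Answer: -26.5375 -0.5313

Derivation:
Initial: x=-5.0000 theta=-0.2000
After 1 (propagate distance d=28): x=-10.6000 theta=-0.2000
After 2 (thin lens f=-32): x=-10.6000 theta=-17/32 (≈-0.5313)
After 3 (propagate distance d=30): x=-26.5375 theta=-17/32 (≈-0.5313)
Rounded to 4 decimal places: x = -26.5375, theta = -0.5313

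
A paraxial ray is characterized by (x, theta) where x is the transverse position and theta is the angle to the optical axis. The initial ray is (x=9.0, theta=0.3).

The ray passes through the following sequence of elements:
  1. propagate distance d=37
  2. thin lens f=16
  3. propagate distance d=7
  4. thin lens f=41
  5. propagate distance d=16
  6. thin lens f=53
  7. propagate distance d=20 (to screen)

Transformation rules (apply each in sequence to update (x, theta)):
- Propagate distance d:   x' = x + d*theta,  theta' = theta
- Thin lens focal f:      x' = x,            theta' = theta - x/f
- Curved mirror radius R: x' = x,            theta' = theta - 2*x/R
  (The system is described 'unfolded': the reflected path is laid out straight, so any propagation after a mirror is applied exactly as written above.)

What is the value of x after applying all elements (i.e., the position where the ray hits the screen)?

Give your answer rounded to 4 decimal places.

Initial: x=9.0000 theta=0.3000
After 1 (propagate distance d=37): x=20.1000 theta=0.3000
After 2 (thin lens f=16): x=20.1000 theta=-153/160 (≈-0.9563)
After 3 (propagate distance d=7): x=429/32 (≈13.4063) theta=-153/160 (≈-0.9563)
After 4 (thin lens f=41): x=429/32 (≈13.4063) theta=-4209/3280 (≈-1.2832)
After 5 (propagate distance d=16): x=-46743/6560 (≈-7.1255) theta=-4209/3280 (≈-1.2832)
After 6 (thin lens f=53): x=-46743/6560 (≈-7.1255) theta=-399411/347680 (≈-1.1488)
After 7 (propagate distance d=20 (to screen)): x=-10465599/347680 (≈-30.1012) theta=-399411/347680 (≈-1.1488)
Rounded to 4 decimal places: x = -30.1012

Answer: -30.1012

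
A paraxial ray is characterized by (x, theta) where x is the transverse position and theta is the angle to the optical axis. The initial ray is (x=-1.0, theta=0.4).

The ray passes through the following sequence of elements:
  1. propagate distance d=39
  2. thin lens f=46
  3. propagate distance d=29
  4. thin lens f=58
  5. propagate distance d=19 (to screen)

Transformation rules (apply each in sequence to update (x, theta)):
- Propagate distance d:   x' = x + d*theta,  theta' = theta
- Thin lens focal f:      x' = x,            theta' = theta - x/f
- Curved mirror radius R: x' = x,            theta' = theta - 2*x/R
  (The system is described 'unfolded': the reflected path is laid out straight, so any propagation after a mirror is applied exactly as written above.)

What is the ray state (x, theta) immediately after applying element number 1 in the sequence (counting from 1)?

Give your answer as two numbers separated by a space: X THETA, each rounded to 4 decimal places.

Initial: x=-1.0000 theta=0.4000
After 1 (propagate distance d=39): x=14.6000 theta=0.4000
Rounded to 4 decimal places: x = 14.6000, theta = 0.4000

Answer: 14.6000 0.4000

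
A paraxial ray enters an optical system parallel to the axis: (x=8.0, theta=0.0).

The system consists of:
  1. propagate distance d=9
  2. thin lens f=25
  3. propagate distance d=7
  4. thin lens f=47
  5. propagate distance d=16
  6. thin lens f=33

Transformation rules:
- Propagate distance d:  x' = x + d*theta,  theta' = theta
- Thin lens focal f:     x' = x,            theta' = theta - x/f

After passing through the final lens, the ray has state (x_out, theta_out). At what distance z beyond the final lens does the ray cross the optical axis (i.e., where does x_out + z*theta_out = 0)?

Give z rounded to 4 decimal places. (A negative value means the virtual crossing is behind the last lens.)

Initial: x=8.0000 theta=0.0000
After 1 (propagate distance d=9): x=8.0000 theta=0.0000
After 2 (thin lens f=25): x=8.0000 theta=-0.3200
After 3 (propagate distance d=7): x=5.7600 theta=-0.3200
After 4 (thin lens f=47): x=5.7600 theta=-104/235 (≈-0.4426)
After 5 (propagate distance d=16): x=-1552/1175 (≈-1.3209) theta=-104/235 (≈-0.4426)
After 6 (thin lens f=33): x=-1552/1175 (≈-1.3209) theta=-15608/38775 (≈-0.4025)
z_focus = -x_out/theta_out = -(-1552/1175)/(-15608/38775) = -6402/1951 ≈ -3.2814
Rounded to 4 decimal places: z = -3.2814

Answer: -3.2814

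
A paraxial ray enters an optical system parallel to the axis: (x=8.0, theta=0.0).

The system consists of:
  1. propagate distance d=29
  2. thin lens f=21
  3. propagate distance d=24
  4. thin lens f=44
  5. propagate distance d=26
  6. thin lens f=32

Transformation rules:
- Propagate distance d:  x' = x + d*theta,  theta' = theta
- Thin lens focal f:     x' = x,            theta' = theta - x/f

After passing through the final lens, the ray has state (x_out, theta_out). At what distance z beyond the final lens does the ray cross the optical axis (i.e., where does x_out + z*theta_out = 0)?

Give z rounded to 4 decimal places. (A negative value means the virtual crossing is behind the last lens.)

Answer: -336.2807

Derivation:
Initial: x=8.0000 theta=0.0000
After 1 (propagate distance d=29): x=8.0000 theta=0.0000
After 2 (thin lens f=21): x=8.0000 theta=-8/21 (≈-0.3810)
After 3 (propagate distance d=24): x=-8/7 (≈-1.1429) theta=-8/21 (≈-0.3810)
After 4 (thin lens f=44): x=-8/7 (≈-1.1429) theta=-82/231 (≈-0.3550)
After 5 (propagate distance d=26): x=-2396/231 (≈-10.3723) theta=-82/231 (≈-0.3550)
After 6 (thin lens f=32): x=-2396/231 (≈-10.3723) theta=-19/616 (≈-0.0308)
z_focus = -x_out/theta_out = -(-2396/231)/(-19/616) = -19168/57 ≈ -336.2807
Rounded to 4 decimal places: z = -336.2807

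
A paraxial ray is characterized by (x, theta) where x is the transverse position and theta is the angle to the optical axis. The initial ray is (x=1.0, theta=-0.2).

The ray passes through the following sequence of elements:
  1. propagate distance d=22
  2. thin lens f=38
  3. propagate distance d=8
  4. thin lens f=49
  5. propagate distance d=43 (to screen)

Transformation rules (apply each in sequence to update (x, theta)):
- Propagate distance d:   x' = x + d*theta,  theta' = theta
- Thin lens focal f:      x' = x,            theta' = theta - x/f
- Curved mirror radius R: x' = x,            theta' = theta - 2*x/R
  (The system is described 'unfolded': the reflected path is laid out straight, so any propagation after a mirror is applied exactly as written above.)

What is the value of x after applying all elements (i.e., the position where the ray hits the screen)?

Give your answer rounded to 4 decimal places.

Initial: x=1.0000 theta=-0.2000
After 1 (propagate distance d=22): x=-3.4000 theta=-0.2000
After 2 (thin lens f=38): x=-3.4000 theta=-21/190 (≈-0.1105)
After 3 (propagate distance d=8): x=-407/95 (≈-4.2842) theta=-21/190 (≈-0.1105)
After 4 (thin lens f=49): x=-407/95 (≈-4.2842) theta=-43/1862 (≈-0.0231)
After 5 (propagate distance d=43 (to screen)): x=-49131/9310 (≈-5.2772) theta=-43/1862 (≈-0.0231)
Rounded to 4 decimal places: x = -5.2772

Answer: -5.2772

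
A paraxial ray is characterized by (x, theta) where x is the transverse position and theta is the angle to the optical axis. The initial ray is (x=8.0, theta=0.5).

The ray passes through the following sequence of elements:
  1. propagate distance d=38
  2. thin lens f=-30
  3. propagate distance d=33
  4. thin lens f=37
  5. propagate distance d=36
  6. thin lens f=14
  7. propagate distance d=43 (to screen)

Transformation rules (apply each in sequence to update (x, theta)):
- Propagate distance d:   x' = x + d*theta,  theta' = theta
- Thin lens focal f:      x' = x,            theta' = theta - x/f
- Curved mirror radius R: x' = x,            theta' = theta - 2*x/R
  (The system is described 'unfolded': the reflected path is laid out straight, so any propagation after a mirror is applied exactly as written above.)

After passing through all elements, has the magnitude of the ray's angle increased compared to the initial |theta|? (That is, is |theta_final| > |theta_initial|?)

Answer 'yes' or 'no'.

Initial: x=8.0000 theta=0.5000
After 1 (propagate distance d=38): x=27.0000 theta=0.5000
After 2 (thin lens f=-30): x=27.0000 theta=1.4000
After 3 (propagate distance d=33): x=73.2000 theta=1.4000
After 4 (thin lens f=37): x=73.2000 theta=-107/185 (≈-0.5784)
After 5 (propagate distance d=36): x=1938/37 (≈52.3784) theta=-107/185 (≈-0.5784)
After 6 (thin lens f=14): x=1938/37 (≈52.3784) theta=-5594/1295 (≈-4.3197)
After 7 (propagate distance d=43 (to screen)): x=-172712/1295 (≈-133.3683) theta=-5594/1295 (≈-4.3197)
|theta_initial|=0.5000 |theta_final|=5594/1295 (≈4.3197) -> increased

Answer: yes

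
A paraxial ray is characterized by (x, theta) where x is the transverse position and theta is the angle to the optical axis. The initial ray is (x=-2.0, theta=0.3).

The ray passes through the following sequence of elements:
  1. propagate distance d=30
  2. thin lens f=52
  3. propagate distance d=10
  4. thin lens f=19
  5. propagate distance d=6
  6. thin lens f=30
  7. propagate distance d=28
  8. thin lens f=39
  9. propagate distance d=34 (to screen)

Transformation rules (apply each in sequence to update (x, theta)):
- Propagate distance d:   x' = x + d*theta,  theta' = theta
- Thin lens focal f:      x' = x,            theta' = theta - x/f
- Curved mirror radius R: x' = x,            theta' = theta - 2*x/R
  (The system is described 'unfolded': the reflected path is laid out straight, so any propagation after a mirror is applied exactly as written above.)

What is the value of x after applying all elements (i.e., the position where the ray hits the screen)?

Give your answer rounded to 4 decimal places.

Initial: x=-2.0000 theta=0.3000
After 1 (propagate distance d=30): x=7.0000 theta=0.3000
After 2 (thin lens f=52): x=7.0000 theta=43/260 (≈0.1654)
After 3 (propagate distance d=10): x=225/26 (≈8.6538) theta=43/260 (≈0.1654)
After 4 (thin lens f=19): x=225/26 (≈8.6538) theta=-1433/4940 (≈-0.2901)
After 5 (propagate distance d=6): x=8538/1235 (≈6.9134) theta=-1433/4940 (≈-0.2901)
After 6 (thin lens f=30): x=8538/1235 (≈6.9134) theta=-989/1900 (≈-0.5205)
After 7 (propagate distance d=28): x=-47309/6175 (≈-7.6614) theta=-989/1900 (≈-0.5205)
After 8 (thin lens f=39): x=-47309/6175 (≈-7.6614) theta=-312187/963300 (≈-0.3241)
After 9 (propagate distance d=34 (to screen)): x=-8997281/481650 (≈-18.6801) theta=-312187/963300 (≈-0.3241)
Rounded to 4 decimal places: x = -18.6801

Answer: -18.6801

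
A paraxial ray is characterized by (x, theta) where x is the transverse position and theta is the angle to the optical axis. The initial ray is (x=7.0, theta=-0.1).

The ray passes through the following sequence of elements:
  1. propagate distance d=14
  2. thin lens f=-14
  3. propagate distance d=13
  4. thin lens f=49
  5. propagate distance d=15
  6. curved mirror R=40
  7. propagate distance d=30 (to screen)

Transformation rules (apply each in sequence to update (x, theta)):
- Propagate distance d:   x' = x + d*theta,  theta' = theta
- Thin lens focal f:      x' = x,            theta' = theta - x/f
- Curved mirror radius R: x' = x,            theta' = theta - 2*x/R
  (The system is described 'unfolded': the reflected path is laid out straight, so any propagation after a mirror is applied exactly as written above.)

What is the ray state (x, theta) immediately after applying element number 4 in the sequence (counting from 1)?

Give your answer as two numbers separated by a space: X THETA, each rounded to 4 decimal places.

Answer: 9.5000 0.1061

Derivation:
Initial: x=7.0000 theta=-0.1000
After 1 (propagate distance d=14): x=5.6000 theta=-0.1000
After 2 (thin lens f=-14): x=5.6000 theta=0.3000
After 3 (propagate distance d=13): x=9.5000 theta=0.3000
After 4 (thin lens f=49): x=9.5000 theta=26/245 (≈0.1061)
Rounded to 4 decimal places: x = 9.5000, theta = 0.1061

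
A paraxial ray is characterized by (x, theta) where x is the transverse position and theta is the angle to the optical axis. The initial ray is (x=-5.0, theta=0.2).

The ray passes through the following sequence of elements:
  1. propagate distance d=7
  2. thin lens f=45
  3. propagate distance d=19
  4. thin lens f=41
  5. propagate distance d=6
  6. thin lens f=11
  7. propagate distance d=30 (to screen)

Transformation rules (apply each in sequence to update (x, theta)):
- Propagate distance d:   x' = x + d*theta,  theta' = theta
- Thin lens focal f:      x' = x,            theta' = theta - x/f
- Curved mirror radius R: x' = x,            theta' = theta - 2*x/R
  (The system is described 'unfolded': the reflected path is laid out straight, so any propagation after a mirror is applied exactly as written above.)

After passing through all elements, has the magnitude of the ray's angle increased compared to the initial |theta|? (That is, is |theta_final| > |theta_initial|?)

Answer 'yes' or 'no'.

Initial: x=-5.0000 theta=0.2000
After 1 (propagate distance d=7): x=-3.6000 theta=0.2000
After 2 (thin lens f=45): x=-3.6000 theta=0.2800
After 3 (propagate distance d=19): x=1.7200 theta=0.2800
After 4 (thin lens f=41): x=1.7200 theta=244/1025 (≈0.2380)
After 5 (propagate distance d=6): x=3227/1025 (≈3.1483) theta=244/1025 (≈0.2380)
After 6 (thin lens f=11): x=3227/1025 (≈3.1483) theta=-543/11275 (≈-0.0482)
After 7 (propagate distance d=30 (to screen)): x=19207/11275 (≈1.7035) theta=-543/11275 (≈-0.0482)
|theta_initial|=0.2000 |theta_final|=543/11275 (≈0.0482) -> not increased

Answer: no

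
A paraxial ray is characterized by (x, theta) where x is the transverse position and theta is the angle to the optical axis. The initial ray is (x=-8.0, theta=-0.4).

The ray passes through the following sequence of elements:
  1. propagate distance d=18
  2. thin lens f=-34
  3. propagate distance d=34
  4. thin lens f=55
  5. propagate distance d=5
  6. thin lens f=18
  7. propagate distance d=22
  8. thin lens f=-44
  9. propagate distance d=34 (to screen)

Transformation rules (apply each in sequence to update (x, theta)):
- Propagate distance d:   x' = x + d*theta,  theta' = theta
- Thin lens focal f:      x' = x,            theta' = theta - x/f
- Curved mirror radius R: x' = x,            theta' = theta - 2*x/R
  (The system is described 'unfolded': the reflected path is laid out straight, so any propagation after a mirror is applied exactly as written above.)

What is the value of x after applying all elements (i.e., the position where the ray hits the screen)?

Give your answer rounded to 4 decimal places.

Answer: 97.5463

Derivation:
Initial: x=-8.0000 theta=-0.4000
After 1 (propagate distance d=18): x=-15.2000 theta=-0.4000
After 2 (thin lens f=-34): x=-15.2000 theta=-72/85 (≈-0.8471)
After 3 (propagate distance d=34): x=-44.0000 theta=-72/85 (≈-0.8471)
After 4 (thin lens f=55): x=-44.0000 theta=-4/85 (≈-0.0471)
After 5 (propagate distance d=5): x=-752/17 (≈-44.2353) theta=-4/85 (≈-0.0471)
After 6 (thin lens f=18): x=-752/17 (≈-44.2353) theta=1844/765 (≈2.4105)
After 7 (propagate distance d=22): x=6728/765 (≈8.7948) theta=1844/765 (≈2.4105)
After 8 (thin lens f=-44): x=6728/765 (≈8.7948) theta=7322/2805 (≈2.6103)
After 9 (propagate distance d=34 (to screen)): x=820852/8415 (≈97.5463) theta=7322/2805 (≈2.6103)
Rounded to 4 decimal places: x = 97.5463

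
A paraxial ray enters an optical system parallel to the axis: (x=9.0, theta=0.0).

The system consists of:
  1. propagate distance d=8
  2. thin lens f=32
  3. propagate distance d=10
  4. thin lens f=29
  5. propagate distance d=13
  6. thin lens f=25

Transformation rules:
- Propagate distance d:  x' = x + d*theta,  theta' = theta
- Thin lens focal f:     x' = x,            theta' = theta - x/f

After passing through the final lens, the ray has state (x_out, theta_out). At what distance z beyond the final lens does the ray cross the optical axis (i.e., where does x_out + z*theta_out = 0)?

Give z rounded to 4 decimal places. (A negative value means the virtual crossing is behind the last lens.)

Initial: x=9.0000 theta=0.0000
After 1 (propagate distance d=8): x=9.0000 theta=0.0000
After 2 (thin lens f=32): x=9.0000 theta=-9/32 (≈-0.2813)
After 3 (propagate distance d=10): x=6.1875 theta=-9/32 (≈-0.2813)
After 4 (thin lens f=29): x=6.1875 theta=-459/928 (≈-0.4946)
After 5 (propagate distance d=13): x=-225/928 (≈-0.2425) theta=-459/928 (≈-0.4946)
After 6 (thin lens f=25): x=-225/928 (≈-0.2425) theta=-225/464 (≈-0.4849)
z_focus = -x_out/theta_out = -(-225/928)/(-225/464) = -0.5000
Rounded to 4 decimal places: z = -0.5000

Answer: -0.5000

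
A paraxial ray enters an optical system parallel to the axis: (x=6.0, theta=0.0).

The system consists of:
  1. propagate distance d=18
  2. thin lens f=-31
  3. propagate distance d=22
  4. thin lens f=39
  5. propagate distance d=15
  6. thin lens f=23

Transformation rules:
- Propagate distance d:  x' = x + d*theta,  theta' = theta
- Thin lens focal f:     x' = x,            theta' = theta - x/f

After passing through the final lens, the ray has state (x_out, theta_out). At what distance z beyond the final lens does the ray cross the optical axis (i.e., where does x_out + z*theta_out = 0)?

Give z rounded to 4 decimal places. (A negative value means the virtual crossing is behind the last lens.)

Answer: 19.6012

Derivation:
Initial: x=6.0000 theta=0.0000
After 1 (propagate distance d=18): x=6.0000 theta=0.0000
After 2 (thin lens f=-31): x=6.0000 theta=6/31 (≈0.1935)
After 3 (propagate distance d=22): x=318/31 (≈10.2581) theta=6/31 (≈0.1935)
After 4 (thin lens f=39): x=318/31 (≈10.2581) theta=-28/403 (≈-0.0695)
After 5 (propagate distance d=15): x=3714/403 (≈9.2159) theta=-28/403 (≈-0.0695)
After 6 (thin lens f=23): x=3714/403 (≈9.2159) theta=-4358/9269 (≈-0.4702)
z_focus = -x_out/theta_out = -(3714/403)/(-4358/9269) = 42711/2179 ≈ 19.6012
Rounded to 4 decimal places: z = 19.6012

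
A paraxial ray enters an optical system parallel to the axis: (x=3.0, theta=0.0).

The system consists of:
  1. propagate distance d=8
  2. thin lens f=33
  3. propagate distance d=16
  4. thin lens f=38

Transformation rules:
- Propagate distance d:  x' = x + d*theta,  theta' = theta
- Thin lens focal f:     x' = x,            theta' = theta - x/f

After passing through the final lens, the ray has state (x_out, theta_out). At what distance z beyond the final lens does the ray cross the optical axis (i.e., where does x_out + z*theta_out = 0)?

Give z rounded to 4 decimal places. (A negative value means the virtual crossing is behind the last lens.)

Initial: x=3.0000 theta=0.0000
After 1 (propagate distance d=8): x=3.0000 theta=0.0000
After 2 (thin lens f=33): x=3.0000 theta=-1/11 (≈-0.0909)
After 3 (propagate distance d=16): x=17/11 (≈1.5455) theta=-1/11 (≈-0.0909)
After 4 (thin lens f=38): x=17/11 (≈1.5455) theta=-5/38 (≈-0.1316)
z_focus = -x_out/theta_out = -(17/11)/(-5/38) = 646/55 ≈ 11.7455
Rounded to 4 decimal places: z = 11.7455

Answer: 11.7455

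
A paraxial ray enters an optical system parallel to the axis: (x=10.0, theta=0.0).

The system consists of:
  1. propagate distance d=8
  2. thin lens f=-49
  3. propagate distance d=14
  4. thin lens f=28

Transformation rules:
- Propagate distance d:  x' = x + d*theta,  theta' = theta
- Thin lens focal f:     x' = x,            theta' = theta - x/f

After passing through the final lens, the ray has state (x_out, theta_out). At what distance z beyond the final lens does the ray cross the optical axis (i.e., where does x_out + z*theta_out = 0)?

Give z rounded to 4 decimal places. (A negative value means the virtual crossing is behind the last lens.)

Initial: x=10.0000 theta=0.0000
After 1 (propagate distance d=8): x=10.0000 theta=0.0000
After 2 (thin lens f=-49): x=10.0000 theta=10/49 (≈0.2041)
After 3 (propagate distance d=14): x=90/7 (≈12.8571) theta=10/49 (≈0.2041)
After 4 (thin lens f=28): x=90/7 (≈12.8571) theta=-25/98 (≈-0.2551)
z_focus = -x_out/theta_out = -(90/7)/(-25/98) = 50.4000
Rounded to 4 decimal places: z = 50.4000

Answer: 50.4000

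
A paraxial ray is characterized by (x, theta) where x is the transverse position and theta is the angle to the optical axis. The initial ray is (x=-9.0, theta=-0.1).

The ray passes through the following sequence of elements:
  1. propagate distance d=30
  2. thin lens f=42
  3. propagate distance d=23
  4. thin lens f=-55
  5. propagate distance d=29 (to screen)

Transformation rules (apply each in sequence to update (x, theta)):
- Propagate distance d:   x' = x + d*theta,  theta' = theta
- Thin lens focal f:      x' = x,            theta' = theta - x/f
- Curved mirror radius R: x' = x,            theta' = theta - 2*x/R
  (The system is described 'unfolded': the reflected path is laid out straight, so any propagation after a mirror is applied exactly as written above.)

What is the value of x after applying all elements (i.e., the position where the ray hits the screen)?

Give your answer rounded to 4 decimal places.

Initial: x=-9.0000 theta=-0.1000
After 1 (propagate distance d=30): x=-12.0000 theta=-0.1000
After 2 (thin lens f=42): x=-12.0000 theta=13/70 (≈0.1857)
After 3 (propagate distance d=23): x=-541/70 (≈-7.7286) theta=13/70 (≈0.1857)
After 4 (thin lens f=-55): x=-541/70 (≈-7.7286) theta=87/1925 (≈0.0452)
After 5 (propagate distance d=29 (to screen)): x=-24709/3850 (≈-6.4179) theta=87/1925 (≈0.0452)
Rounded to 4 decimal places: x = -6.4179

Answer: -6.4179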